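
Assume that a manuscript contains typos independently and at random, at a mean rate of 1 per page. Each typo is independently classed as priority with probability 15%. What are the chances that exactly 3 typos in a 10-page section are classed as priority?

0.1255

Thinning: the typos that are classed as priority themselves form a Poisson process with rate 0.15 × 1 = 0.15 per page.
Over the interval, μ = 0.15 × 10 = 1.5 (a 10-page section = 10 pages).
P(N = 3) = e^(−1.5) · 1.5^3/3! ≈ 0.1255.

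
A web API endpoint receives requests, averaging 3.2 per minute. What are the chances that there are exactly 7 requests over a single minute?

0.0278

With mean μ = 3.2 per minute,
P(N = 7) = e^(−μ) μ^7/7! = e^(−3.2) · 3.2^7/5040 ≈ 0.0278.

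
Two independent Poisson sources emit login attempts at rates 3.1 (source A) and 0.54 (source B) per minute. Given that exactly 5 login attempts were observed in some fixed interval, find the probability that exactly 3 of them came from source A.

Given the total, each event is independently from source A with probability p = λ_A/(λ_A+λ_B) = 3.1/3.64 ≈ 0.8516.
So K ~ Binomial(5, 3.1/3.64): P(K = 3) = C(5,3) · (3.1/3.64)^3 · (0.54/3.64)^2 ≈ 0.1359.

0.1359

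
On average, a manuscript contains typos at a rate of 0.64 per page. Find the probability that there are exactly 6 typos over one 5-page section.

0.0608

Over the interval, μ = 0.64 × 5 = 3.2 (a 5-page section = 5 pages).
P(N = 6) = e^(−μ) μ^6/6! = e^(−3.2) · 3.2^6/720 ≈ 0.0608.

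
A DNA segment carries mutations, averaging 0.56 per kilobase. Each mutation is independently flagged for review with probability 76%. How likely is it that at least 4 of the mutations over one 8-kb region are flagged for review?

0.4427

Thinning: the mutations that are flagged for review themselves form a Poisson process with rate 0.76 × 0.56 = 0.4256 per kilobase.
Over the interval, μ = 0.4256 × 8 = 3.4048 (an 8-kb region = 8 kilobases).
P(N ≥ 4) = 1 − P(N ≤ 3) ≈ 0.4427.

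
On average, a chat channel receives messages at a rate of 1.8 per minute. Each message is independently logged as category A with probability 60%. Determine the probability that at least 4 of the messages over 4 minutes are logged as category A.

Thinning: the messages that are logged as category A themselves form a Poisson process with rate 0.6 × 1.8 = 1.08 per minute.
Over the interval, μ = 1.08 × 4 = 4.32 (4 minutes).
P(N ≥ 4) = 1 − P(N ≤ 3) ≈ 0.6264.

0.6264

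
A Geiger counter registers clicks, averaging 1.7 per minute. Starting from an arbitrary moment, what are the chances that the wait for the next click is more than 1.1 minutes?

The wait for the next event is exponential with rate λ = 1.7 per minute.
P(T > 1.1) = e^(−λt) = e^(−1.7 × 1.1) = e^(−1.87) ≈ 0.1541.

0.1541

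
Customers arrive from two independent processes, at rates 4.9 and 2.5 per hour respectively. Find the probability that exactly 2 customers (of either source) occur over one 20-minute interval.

Independent Poisson processes superpose: combined rate λ = 4.9 + 2.5 = 7.4 per hour.
Over the interval, μ = 7.4 × 1/3 ≈ 2.46667 (a 20-minute interval = 1/3 hours).
P(N = 2) = e^(−2.46667) · 2.46667^2/2! ≈ 0.2582.

0.2582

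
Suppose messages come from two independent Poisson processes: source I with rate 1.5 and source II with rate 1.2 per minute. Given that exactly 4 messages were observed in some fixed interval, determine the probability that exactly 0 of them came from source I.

Given the total, each event is independently from source I with probability p = λ_I/(λ_I+λ_II) = 1.5/2.7 ≈ 0.5556.
So K ~ Binomial(4, 1.5/2.7): P(K = 0) = C(4,0) · (1.5/2.7)^0 · (1.2/2.7)^4 ≈ 0.0390.

0.0390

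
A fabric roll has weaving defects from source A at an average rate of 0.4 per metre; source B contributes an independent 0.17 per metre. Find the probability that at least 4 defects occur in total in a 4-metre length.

Independent Poisson processes superpose: combined rate λ = 0.4 + 0.17 = 0.57 per metre.
Over the interval, μ = 0.57 × 4 = 2.28 (a 4-metre length = 4 metres).
P(N ≥ 4) = 1 − P(N ≤ 3) ≈ 0.1966.

0.1966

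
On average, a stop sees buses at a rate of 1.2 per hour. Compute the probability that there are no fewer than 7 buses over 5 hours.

0.3937

Over the interval, μ = 1.2 × 5 = 6 (5 hours).
P(N ≥ 7) = 1 − P(N ≤ 6) = 1 − Σ_{j=0}^{6} e^(−μ) μ^j/j! ≈ 0.3937.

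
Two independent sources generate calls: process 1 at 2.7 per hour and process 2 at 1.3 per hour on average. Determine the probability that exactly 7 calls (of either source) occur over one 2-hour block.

0.1396

Independent Poisson processes superpose: combined rate λ = 2.7 + 1.3 = 4 per hour.
Over the interval, μ = 4 × 2 = 8 (a 2-hour block = 2 hours).
P(N = 7) = e^(−8) · 8^7/7! ≈ 0.1396.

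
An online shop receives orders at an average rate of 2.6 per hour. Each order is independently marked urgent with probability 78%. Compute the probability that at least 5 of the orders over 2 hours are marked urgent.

0.3821

Thinning: the orders that are marked urgent themselves form a Poisson process with rate 0.78 × 2.6 = 2.028 per hour.
Over the interval, μ = 2.028 × 2 = 4.056 (2 hours).
P(N ≥ 5) = 1 − P(N ≤ 4) ≈ 0.3821.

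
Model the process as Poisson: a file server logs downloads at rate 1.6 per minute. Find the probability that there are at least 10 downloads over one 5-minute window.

Over the interval, μ = 1.6 × 5 = 8 (a 5-minute window = 5 minutes).
P(N ≥ 10) = 1 − P(N ≤ 9) = 1 − Σ_{j=0}^{9} e^(−μ) μ^j/j! ≈ 0.2834.

0.2834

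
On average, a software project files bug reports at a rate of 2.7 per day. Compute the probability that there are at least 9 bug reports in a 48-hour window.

Over the interval, μ = 2.7 × 2 = 5.4 (a 48-hour window = 2 days).
P(N ≥ 9) = 1 − P(N ≤ 8) = 1 − Σ_{j=0}^{8} e^(−μ) μ^j/j! ≈ 0.0973.

0.0973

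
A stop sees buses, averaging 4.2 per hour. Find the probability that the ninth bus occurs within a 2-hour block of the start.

0.4631

Over the interval, μ = 4.2 × 2 = 8.4 (a 2-hour block = 2 hours).
The ninth arrival falls in the interval iff at least 9 events occur there: P(S_9 ≤ t) = P(N ≥ 9) = 1 − P(N ≤ 8) ≈ 0.4631.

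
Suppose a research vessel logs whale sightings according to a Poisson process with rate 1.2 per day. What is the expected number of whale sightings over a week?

E[N] = λt = 1.2 × 7 = 8.4 (a week = 7 days).

8.4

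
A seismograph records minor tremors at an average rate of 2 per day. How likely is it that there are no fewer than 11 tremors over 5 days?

0.4170

Over the interval, μ = 2 × 5 = 10 (5 days).
P(N ≥ 11) = 1 − P(N ≤ 10) = 1 − Σ_{j=0}^{10} e^(−μ) μ^j/j! ≈ 0.4170.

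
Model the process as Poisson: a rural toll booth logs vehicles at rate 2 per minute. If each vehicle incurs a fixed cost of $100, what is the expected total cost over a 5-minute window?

E[N] = 2 × 5 = 10 (a 5-minute window = 5 minutes); E[cost] = 10 × $100 = $1000.

$1000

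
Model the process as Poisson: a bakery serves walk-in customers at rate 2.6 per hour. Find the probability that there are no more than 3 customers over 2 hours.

0.2381

Over the interval, μ = 2.6 × 2 = 5.2 (2 hours).
P(N ≤ 3) = Σ_{j=0}^{3} e^(−μ) μ^j/j! ≈ 0.2381.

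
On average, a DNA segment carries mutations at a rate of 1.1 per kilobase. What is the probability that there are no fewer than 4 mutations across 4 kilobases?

0.6406

Over the interval, μ = 1.1 × 4 = 4.4 (4 kilobases).
P(N ≥ 4) = 1 − P(N ≤ 3) = 1 − Σ_{j=0}^{3} e^(−μ) μ^j/j! ≈ 0.6406.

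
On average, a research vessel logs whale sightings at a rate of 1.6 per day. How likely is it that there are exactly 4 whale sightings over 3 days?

0.1820

Over the interval, μ = 1.6 × 3 = 4.8 (3 days).
P(N = 4) = e^(−μ) μ^4/4! = e^(−4.8) · 4.8^4/24 ≈ 0.1820.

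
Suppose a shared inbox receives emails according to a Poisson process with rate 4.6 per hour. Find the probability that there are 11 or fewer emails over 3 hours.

Over the interval, μ = 4.6 × 3 = 13.8 (3 hours).
P(N ≤ 11) = Σ_{j=0}^{11} e^(−μ) μ^j/j! ≈ 0.2773.

0.2773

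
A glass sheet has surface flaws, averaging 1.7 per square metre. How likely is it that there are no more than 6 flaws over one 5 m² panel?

0.2562

Over the interval, μ = 1.7 × 5 = 8.5 (a 5 m² panel = 5 square metres).
P(N ≤ 6) = Σ_{j=0}^{6} e^(−μ) μ^j/j! ≈ 0.2562.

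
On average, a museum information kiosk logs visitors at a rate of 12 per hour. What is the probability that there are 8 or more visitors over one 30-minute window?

0.2560

Over the interval, μ = 12 × 0.5 = 6 (a 30-minute window = 0.5 hours).
P(N ≥ 8) = 1 − P(N ≤ 7) = 1 − Σ_{j=0}^{7} e^(−μ) μ^j/j! ≈ 0.2560.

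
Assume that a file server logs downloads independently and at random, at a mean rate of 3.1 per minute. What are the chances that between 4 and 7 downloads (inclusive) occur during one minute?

With mean μ = 3.1 per minute,
P(4 ≤ N ≤ 7) = Σ_{j=4}^{7} e^(−3.1) · 3.1^j/j! ≈ 0.3609.

0.3609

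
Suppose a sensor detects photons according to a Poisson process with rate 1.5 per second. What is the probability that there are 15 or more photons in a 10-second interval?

Over the interval, μ = 1.5 × 10 = 15 (a 10-second interval = 10 seconds).
P(N ≥ 15) = 1 − P(N ≤ 14) = 1 − Σ_{j=0}^{14} e^(−μ) μ^j/j! ≈ 0.5343.

0.5343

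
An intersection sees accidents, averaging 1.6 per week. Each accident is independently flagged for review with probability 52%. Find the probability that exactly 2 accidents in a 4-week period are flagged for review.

0.1986

Thinning: the accidents that are flagged for review themselves form a Poisson process with rate 0.52 × 1.6 = 0.832 per week.
Over the interval, μ = 0.832 × 4 = 3.328 (a 4-week period = 4 weeks).
P(N = 2) = e^(−3.328) · 3.328^2/2! ≈ 0.1986.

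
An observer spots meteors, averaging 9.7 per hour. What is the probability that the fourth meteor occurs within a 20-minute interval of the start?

Over the interval, μ = 9.7 × 1/3 ≈ 3.23333 (a 20-minute interval = 1/3 hours).
The fourth arrival falls in the interval iff at least 4 events occur there: P(S_4 ≤ t) = P(N ≥ 4) = 1 − P(N ≤ 3) ≈ 0.4049.

0.4049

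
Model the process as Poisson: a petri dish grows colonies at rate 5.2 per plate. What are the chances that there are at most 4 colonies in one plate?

With mean μ = 5.2 per plate,
P(N ≤ 4) = Σ_{j=0}^{4} e^(−μ) μ^j/j! ≈ 0.4061.

0.4061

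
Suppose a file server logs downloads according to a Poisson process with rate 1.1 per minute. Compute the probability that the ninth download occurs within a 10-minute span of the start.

0.7680

Over the interval, μ = 1.1 × 10 = 11 (a 10-minute span = 10 minutes).
The ninth arrival falls in the interval iff at least 9 events occur there: P(S_9 ≤ t) = P(N ≥ 9) = 1 − P(N ≤ 8) ≈ 0.7680.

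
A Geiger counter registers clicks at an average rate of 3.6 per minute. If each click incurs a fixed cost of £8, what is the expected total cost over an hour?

£1728

E[N] = 3.6 × 60 = 216 (an hour = 60 minutes); E[cost] = 216 × £8 = £1728.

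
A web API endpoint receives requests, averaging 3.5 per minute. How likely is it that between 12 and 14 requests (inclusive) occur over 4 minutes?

0.3104

Over the interval, μ = 3.5 × 4 = 14 (4 minutes).
P(12 ≤ N ≤ 14) = Σ_{j=12}^{14} e^(−14) · 14^j/j! ≈ 0.3104.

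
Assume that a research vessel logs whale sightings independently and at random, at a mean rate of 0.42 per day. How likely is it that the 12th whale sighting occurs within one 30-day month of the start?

0.6050

Over the interval, μ = 0.42 × 30 = 12.6 (a 30-day month = 30 days).
The 12th arrival falls in the interval iff at least 12 events occur there: P(S_12 ≤ t) = P(N ≥ 12) = 1 − P(N ≤ 11) ≈ 0.6050.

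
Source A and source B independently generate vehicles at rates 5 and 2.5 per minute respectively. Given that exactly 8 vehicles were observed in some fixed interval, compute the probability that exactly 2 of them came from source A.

Given the total, each event is independently from source A with probability p = λ_A/(λ_A+λ_B) = 5/7.5 ≈ 0.6667.
So K ~ Binomial(8, 5/7.5): P(K = 2) = C(8,2) · (5/7.5)^2 · (2.5/7.5)^6 ≈ 0.0171.

0.0171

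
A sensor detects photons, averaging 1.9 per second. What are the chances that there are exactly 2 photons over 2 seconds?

Over the interval, μ = 1.9 × 2 = 3.8 (2 seconds).
P(N = 2) = e^(−μ) μ^2/2! = e^(−3.8) · 3.8^2/2 ≈ 0.1615.

0.1615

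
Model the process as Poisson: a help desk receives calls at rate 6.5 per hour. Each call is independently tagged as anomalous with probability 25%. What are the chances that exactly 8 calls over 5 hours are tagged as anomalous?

Thinning: the calls that are tagged as anomalous themselves form a Poisson process with rate 0.25 × 6.5 = 1.625 per hour.
Over the interval, μ = 1.625 × 5 = 8.125 (5 hours).
P(N = 8) = e^(−8.125) · 8.125^8/8! ≈ 0.1395.

0.1395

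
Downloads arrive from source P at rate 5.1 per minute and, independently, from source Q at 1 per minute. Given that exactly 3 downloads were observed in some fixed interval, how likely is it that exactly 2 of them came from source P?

Given the total, each event is independently from source P with probability p = λ_P/(λ_P+λ_Q) = 5.1/6.1 ≈ 0.8361.
So K ~ Binomial(3, 5.1/6.1): P(K = 2) = C(3,2) · (5.1/6.1)^2 · (1/6.1)^1 ≈ 0.3438.

0.3438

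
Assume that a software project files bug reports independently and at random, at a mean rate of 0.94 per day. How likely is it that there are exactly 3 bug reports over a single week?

0.0659

Over the interval, μ = 0.94 × 7 = 6.58 (a week = 7 days).
P(N = 3) = e^(−μ) μ^3/3! = e^(−6.58) · 6.58^3/6 ≈ 0.0659.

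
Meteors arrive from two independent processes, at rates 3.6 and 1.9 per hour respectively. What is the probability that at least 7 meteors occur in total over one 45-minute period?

Independent Poisson processes superpose: combined rate λ = 3.6 + 1.9 = 5.5 per hour.
Over the interval, μ = 5.5 × 0.75 = 4.125 (a 45-minute period = 0.75 hours).
P(N ≥ 7) = 1 − P(N ≤ 6) ≈ 0.1241.

0.1241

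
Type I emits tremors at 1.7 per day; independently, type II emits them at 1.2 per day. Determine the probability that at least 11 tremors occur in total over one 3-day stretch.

Independent Poisson processes superpose: combined rate λ = 1.7 + 1.2 = 2.9 per day.
Over the interval, μ = 2.9 × 3 = 8.7 (a 3-day stretch = 3 days).
P(N ≥ 11) = 1 − P(N ≤ 10) ≈ 0.2591.

0.2591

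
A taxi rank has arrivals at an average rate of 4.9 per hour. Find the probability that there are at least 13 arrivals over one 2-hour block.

Over the interval, μ = 4.9 × 2 = 9.8 (a 2-hour block = 2 hours).
P(N ≥ 13) = 1 − P(N ≤ 12) = 1 − Σ_{j=0}^{12} e^(−μ) μ^j/j! ≈ 0.1899.

0.1899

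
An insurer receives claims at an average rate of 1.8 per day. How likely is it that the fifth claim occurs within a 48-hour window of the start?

0.2936

Over the interval, μ = 1.8 × 2 = 3.6 (a 48-hour window = 2 days).
The fifth arrival falls in the interval iff at least 5 events occur there: P(S_5 ≤ t) = P(N ≥ 5) = 1 − P(N ≤ 4) ≈ 0.2936.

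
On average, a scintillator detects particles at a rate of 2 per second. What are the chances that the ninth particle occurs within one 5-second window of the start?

0.6672

Over the interval, μ = 2 × 5 = 10 (a 5-second window = 5 seconds).
The ninth arrival falls in the interval iff at least 9 events occur there: P(S_9 ≤ t) = P(N ≥ 9) = 1 − P(N ≤ 8) ≈ 0.6672.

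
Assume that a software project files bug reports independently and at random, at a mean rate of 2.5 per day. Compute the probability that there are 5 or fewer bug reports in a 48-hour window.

0.6160

Over the interval, μ = 2.5 × 2 = 5 (a 48-hour window = 2 days).
P(N ≤ 5) = Σ_{j=0}^{5} e^(−μ) μ^j/j! ≈ 0.6160.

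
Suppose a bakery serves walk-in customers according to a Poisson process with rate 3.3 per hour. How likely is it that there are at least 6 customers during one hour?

With mean μ = 3.3 per hour,
P(N ≥ 6) = 1 − P(N ≤ 5) = 1 − Σ_{j=0}^{5} e^(−μ) μ^j/j! ≈ 0.1171.

0.1171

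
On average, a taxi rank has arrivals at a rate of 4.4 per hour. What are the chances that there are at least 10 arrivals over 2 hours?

Over the interval, μ = 4.4 × 2 = 8.8 (2 hours).
P(N ≥ 10) = 1 − P(N ≤ 9) = 1 − Σ_{j=0}^{9} e^(−μ) μ^j/j! ≈ 0.3863.

0.3863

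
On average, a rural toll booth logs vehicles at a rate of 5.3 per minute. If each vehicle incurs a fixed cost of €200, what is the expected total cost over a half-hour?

€31800

E[N] = 5.3 × 30 = 159 (a half-hour = 30 minutes); E[cost] = 159 × €200 = €31800.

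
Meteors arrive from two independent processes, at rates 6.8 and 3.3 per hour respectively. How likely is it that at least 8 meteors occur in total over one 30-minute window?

Independent Poisson processes superpose: combined rate λ = 6.8 + 3.3 = 10.1 per hour.
Over the interval, μ = 10.1 × 0.5 = 5.05 (a 30-minute window = 0.5 hours).
P(N ≥ 8) = 1 − P(N ≤ 7) ≈ 0.1386.

0.1386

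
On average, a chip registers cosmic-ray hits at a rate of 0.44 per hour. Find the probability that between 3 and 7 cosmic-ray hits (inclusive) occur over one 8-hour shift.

0.6553

Over the interval, μ = 0.44 × 8 = 3.52 (an 8-hour shift = 8 hours).
P(3 ≤ N ≤ 7) = Σ_{j=3}^{7} e^(−3.52) · 3.52^j/j! ≈ 0.6553.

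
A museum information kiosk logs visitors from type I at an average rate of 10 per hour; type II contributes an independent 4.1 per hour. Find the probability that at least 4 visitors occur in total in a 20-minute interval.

0.6903

Independent Poisson processes superpose: combined rate λ = 10 + 4.1 = 14.1 per hour.
Over the interval, μ = 14.1 × 1/3 = 4.7 (a 20-minute interval = 1/3 hours).
P(N ≥ 4) = 1 − P(N ≤ 3) ≈ 0.6903.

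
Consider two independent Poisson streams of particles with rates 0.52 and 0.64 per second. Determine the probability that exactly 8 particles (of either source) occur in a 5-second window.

Independent Poisson processes superpose: combined rate λ = 0.52 + 0.64 = 1.16 per second.
Over the interval, μ = 1.16 × 5 = 5.8 (a 5-second window = 5 seconds).
P(N = 8) = e^(−5.8) · 5.8^8/8! ≈ 0.0962.

0.0962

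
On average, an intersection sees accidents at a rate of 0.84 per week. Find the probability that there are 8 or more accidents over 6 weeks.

0.1376

Over the interval, μ = 0.84 × 6 = 5.04 (6 weeks).
P(N ≥ 8) = 1 − P(N ≤ 7) = 1 − Σ_{j=0}^{7} e^(−μ) μ^j/j! ≈ 0.1376.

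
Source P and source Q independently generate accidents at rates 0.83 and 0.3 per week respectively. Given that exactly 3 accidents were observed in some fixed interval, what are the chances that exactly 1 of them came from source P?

Given the total, each event is independently from source P with probability p = λ_P/(λ_P+λ_Q) = 0.83/1.13 ≈ 0.7345.
So K ~ Binomial(3, 0.83/1.13): P(K = 1) = C(3,1) · (0.83/1.13)^1 · (0.3/1.13)^2 ≈ 0.1553.

0.1553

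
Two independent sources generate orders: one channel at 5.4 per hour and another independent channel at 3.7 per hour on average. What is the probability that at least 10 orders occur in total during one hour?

Independent Poisson processes superpose: combined rate λ = 5.4 + 3.7 = 9.1 per hour.
So μ = 9.1.
P(N ≥ 10) = 1 − P(N ≤ 9) ≈ 0.4258.

0.4258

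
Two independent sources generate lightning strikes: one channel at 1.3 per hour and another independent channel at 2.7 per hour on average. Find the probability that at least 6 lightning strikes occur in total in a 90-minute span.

0.5543

Independent Poisson processes superpose: combined rate λ = 1.3 + 2.7 = 4 per hour.
Over the interval, μ = 4 × 1.5 = 6 (a 90-minute span = 1.5 hours).
P(N ≥ 6) = 1 − P(N ≤ 5) ≈ 0.5543.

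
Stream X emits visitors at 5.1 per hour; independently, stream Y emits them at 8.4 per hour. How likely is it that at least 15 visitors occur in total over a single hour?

0.3767

Independent Poisson processes superpose: combined rate λ = 5.1 + 8.4 = 13.5 per hour.
So μ = 13.5.
P(N ≥ 15) = 1 − P(N ≤ 14) ≈ 0.3767.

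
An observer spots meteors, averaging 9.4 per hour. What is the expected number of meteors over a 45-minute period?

E[N] = λt = 9.4 × 0.75 = 7.05 (a 45-minute period = 0.75 hours).

7.05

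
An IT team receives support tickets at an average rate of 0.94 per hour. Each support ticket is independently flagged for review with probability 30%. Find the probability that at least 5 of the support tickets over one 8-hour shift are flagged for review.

Thinning: the support tickets that are flagged for review themselves form a Poisson process with rate 0.3 × 0.94 = 0.282 per hour.
Over the interval, μ = 0.282 × 8 = 2.256 (an 8-hour shift = 8 hours).
P(N ≥ 5) = 1 − P(N ≤ 4) ≈ 0.0787.

0.0787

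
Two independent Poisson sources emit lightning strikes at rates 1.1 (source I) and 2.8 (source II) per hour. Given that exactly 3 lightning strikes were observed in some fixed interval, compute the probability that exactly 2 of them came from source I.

Given the total, each event is independently from source I with probability p = λ_I/(λ_I+λ_II) = 1.1/3.9 ≈ 0.2821.
So K ~ Binomial(3, 1.1/3.9): P(K = 2) = C(3,2) · (1.1/3.9)^2 · (2.8/3.9)^1 ≈ 0.1713.

0.1713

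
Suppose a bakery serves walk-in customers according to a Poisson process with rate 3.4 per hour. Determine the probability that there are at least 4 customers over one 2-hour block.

Over the interval, μ = 3.4 × 2 = 6.8 (a 2-hour block = 2 hours).
P(N ≥ 4) = 1 − P(N ≤ 3) = 1 − Σ_{j=0}^{3} e^(−μ) μ^j/j! ≈ 0.9072.

0.9072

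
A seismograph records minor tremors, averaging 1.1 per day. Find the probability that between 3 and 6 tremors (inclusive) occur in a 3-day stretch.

Over the interval, μ = 1.1 × 3 = 3.3 (a 3-day stretch = 3 days).
P(3 ≤ N ≤ 6) = Σ_{j=3}^{6} e^(−3.3) · 3.3^j/j! ≈ 0.5896.

0.5896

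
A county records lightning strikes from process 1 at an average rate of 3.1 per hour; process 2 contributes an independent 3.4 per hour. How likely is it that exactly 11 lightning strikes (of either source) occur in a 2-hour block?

Independent Poisson processes superpose: combined rate λ = 3.1 + 3.4 = 6.5 per hour.
Over the interval, μ = 6.5 × 2 = 13 (a 2-hour block = 2 hours).
P(N = 11) = e^(−13) · 13^11/11! ≈ 0.1015.

0.1015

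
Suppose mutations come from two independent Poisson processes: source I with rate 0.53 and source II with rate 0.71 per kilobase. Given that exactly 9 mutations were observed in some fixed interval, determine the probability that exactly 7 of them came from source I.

0.0308

Given the total, each event is independently from source I with probability p = λ_I/(λ_I+λ_II) = 0.53/1.24 ≈ 0.4274.
So K ~ Binomial(9, 0.53/1.24): P(K = 7) = C(9,7) · (0.53/1.24)^7 · (0.71/1.24)^2 ≈ 0.0308.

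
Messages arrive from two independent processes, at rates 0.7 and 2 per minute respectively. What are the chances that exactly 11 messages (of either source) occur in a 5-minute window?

0.0932

Independent Poisson processes superpose: combined rate λ = 0.7 + 2 = 2.7 per minute.
Over the interval, μ = 2.7 × 5 = 13.5 (a 5-minute window = 5 minutes).
P(N = 11) = e^(−13.5) · 13.5^11/11! ≈ 0.0932.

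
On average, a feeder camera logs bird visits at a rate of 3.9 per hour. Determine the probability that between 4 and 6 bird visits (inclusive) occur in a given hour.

0.4462

With mean μ = 3.9 per hour,
P(4 ≤ N ≤ 6) = Σ_{j=4}^{6} e^(−3.9) · 3.9^j/j! ≈ 0.4462.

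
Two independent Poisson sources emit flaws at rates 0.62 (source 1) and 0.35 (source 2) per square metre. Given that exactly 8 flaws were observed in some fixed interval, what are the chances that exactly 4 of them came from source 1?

0.1980

Given the total, each event is independently from source 1 with probability p = λ_1/(λ_1+λ_2) = 0.62/0.97 ≈ 0.6392.
So K ~ Binomial(8, 0.62/0.97): P(K = 4) = C(8,4) · (0.62/0.97)^4 · (0.35/0.97)^4 ≈ 0.1980.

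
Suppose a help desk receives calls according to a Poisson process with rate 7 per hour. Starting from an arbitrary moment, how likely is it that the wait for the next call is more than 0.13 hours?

0.4025

The wait for the next event is exponential with rate λ = 7 per hour.
P(T > 0.13) = e^(−λt) = e^(−7 × 0.13) = e^(−0.91) ≈ 0.4025.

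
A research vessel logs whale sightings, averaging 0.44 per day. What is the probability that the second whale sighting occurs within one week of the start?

0.8125

Over the interval, μ = 0.44 × 7 = 3.08 (a week = 7 days).
The second arrival falls in the interval iff at least 2 events occur there: P(S_2 ≤ t) = P(N ≥ 2) = 1 − P(N ≤ 1) ≈ 0.8125.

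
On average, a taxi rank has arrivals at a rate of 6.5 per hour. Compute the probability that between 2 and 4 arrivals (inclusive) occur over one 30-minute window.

Over the interval, μ = 6.5 × 0.5 = 3.25 (a 30-minute window = 0.5 hours).
P(2 ≤ N ≤ 4) = Σ_{j=2}^{4} e^(−3.25) · 3.25^j/j! ≈ 0.6069.

0.6069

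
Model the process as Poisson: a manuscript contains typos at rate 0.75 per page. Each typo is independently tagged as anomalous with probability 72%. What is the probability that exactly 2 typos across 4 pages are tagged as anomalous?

Thinning: the typos that are tagged as anomalous themselves form a Poisson process with rate 0.72 × 0.75 = 0.54 per page.
Over the interval, μ = 0.54 × 4 = 2.16 (4 pages).
P(N = 2) = e^(−2.16) · 2.16^2/2! ≈ 0.2690.

0.2690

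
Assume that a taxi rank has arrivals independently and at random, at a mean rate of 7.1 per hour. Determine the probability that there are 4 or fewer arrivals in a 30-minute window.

0.7160

Over the interval, μ = 7.1 × 0.5 = 3.55 (a 30-minute window = 0.5 hours).
P(N ≤ 4) = Σ_{j=0}^{4} e^(−μ) μ^j/j! ≈ 0.7160.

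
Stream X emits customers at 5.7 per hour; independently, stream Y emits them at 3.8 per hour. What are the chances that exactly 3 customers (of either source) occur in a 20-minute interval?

Independent Poisson processes superpose: combined rate λ = 5.7 + 3.8 = 9.5 per hour.
Over the interval, μ = 9.5 × 1/3 ≈ 3.16667 (a 20-minute interval = 1/3 hours).
P(N = 3) = e^(−3.16667) · 3.16667^3/3! ≈ 0.2230.

0.2230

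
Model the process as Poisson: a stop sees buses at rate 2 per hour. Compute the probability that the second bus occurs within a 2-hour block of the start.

0.9084

Over the interval, μ = 2 × 2 = 4 (a 2-hour block = 2 hours).
The second arrival falls in the interval iff at least 2 events occur there: P(S_2 ≤ t) = P(N ≥ 2) = 1 − P(N ≤ 1) ≈ 0.9084.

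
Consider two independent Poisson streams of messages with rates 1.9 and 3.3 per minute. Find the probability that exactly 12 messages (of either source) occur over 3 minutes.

0.0728

Independent Poisson processes superpose: combined rate λ = 1.9 + 3.3 = 5.2 per minute.
Over the interval, μ = 5.2 × 3 = 15.6 (3 minutes).
P(N = 12) = e^(−15.6) · 15.6^12/12! ≈ 0.0728.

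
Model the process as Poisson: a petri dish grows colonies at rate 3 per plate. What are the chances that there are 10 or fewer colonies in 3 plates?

Over the interval, μ = 3 × 3 = 9 (3 plates).
P(N ≤ 10) = Σ_{j=0}^{10} e^(−μ) μ^j/j! ≈ 0.7060.

0.7060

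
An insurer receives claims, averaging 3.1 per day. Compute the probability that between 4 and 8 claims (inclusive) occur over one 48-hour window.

Over the interval, μ = 3.1 × 2 = 6.2 (a 48-hour window = 2 days).
P(4 ≤ N ≤ 8) = Σ_{j=4}^{8} e^(−6.2) · 6.2^j/j! ≈ 0.6917.

0.6917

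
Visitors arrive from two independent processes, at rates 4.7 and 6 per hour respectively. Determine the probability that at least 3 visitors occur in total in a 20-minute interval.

Independent Poisson processes superpose: combined rate λ = 4.7 + 6 = 10.7 per hour.
Over the interval, μ = 10.7 × 1/3 ≈ 3.56667 (a 20-minute interval = 1/3 hours).
P(N ≥ 3) = 1 − P(N ≤ 2) ≈ 0.6913.

0.6913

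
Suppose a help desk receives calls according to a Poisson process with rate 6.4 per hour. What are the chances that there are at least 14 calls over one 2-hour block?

0.4050

Over the interval, μ = 6.4 × 2 = 12.8 (a 2-hour block = 2 hours).
P(N ≥ 14) = 1 − P(N ≤ 13) = 1 − Σ_{j=0}^{13} e^(−μ) μ^j/j! ≈ 0.4050.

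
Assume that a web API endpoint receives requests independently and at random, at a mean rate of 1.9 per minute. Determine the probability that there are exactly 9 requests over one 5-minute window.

Over the interval, μ = 1.9 × 5 = 9.5 (a 5-minute window = 5 minutes).
P(N = 9) = e^(−μ) μ^9/9! = e^(−9.5) · 9.5^9/362880 ≈ 0.1300.

0.1300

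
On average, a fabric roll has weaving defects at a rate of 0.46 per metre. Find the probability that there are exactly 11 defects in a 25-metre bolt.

Over the interval, μ = 0.46 × 25 = 11.5 (a 25-metre bolt = 25 metres).
P(N = 11) = e^(−μ) μ^11/11! = e^(−11.5) · 11.5^11/39916800 ≈ 0.1181.

0.1181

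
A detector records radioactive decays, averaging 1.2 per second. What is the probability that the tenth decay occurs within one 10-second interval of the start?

0.7576

Over the interval, μ = 1.2 × 10 = 12 (a 10-second interval = 10 seconds).
The tenth arrival falls in the interval iff at least 10 events occur there: P(S_10 ≤ t) = P(N ≥ 10) = 1 − P(N ≤ 9) ≈ 0.7576.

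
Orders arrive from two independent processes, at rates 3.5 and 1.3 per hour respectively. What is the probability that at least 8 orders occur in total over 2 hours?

Independent Poisson processes superpose: combined rate λ = 3.5 + 1.3 = 4.8 per hour.
Over the interval, μ = 4.8 × 2 = 9.6 (2 hours).
P(N ≥ 8) = 1 − P(N ≤ 7) ≈ 0.7416.

0.7416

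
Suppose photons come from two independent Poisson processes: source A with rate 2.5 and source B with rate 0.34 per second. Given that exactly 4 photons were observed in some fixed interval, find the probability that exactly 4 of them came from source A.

Given the total, each event is independently from source A with probability p = λ_A/(λ_A+λ_B) = 2.5/2.84 ≈ 0.8803.
So K ~ Binomial(4, 2.5/2.84): P(K = 4) = C(4,4) · (2.5/2.84)^4 · (0.34/2.84)^0 ≈ 0.6005.

0.6005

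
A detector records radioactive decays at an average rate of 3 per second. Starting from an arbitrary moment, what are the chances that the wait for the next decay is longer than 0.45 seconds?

0.2592

The wait for the next event is exponential with rate λ = 3 per second.
P(T > 0.45) = e^(−λt) = e^(−3 × 0.45) = e^(−1.35) ≈ 0.2592.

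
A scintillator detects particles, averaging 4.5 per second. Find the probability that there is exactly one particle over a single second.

With mean μ = 4.5 per second,
P(N = 1) = e^(−μ) μ^1/1! = e^(−4.5) · 4.5^1/1 ≈ 0.0500.

0.0500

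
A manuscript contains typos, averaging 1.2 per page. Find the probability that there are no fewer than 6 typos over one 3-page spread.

Over the interval, μ = 1.2 × 3 = 3.6 (a 3-page spread = 3 pages).
P(N ≥ 6) = 1 − P(N ≤ 5) = 1 − Σ_{j=0}^{5} e^(−μ) μ^j/j! ≈ 0.1559.

0.1559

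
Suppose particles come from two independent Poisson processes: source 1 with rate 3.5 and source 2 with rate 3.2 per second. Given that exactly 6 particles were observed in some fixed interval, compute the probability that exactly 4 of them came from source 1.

0.2548

Given the total, each event is independently from source 1 with probability p = λ_1/(λ_1+λ_2) = 3.5/6.7 ≈ 0.5224.
So K ~ Binomial(6, 3.5/6.7): P(K = 4) = C(6,4) · (3.5/6.7)^4 · (3.2/6.7)^2 ≈ 0.2548.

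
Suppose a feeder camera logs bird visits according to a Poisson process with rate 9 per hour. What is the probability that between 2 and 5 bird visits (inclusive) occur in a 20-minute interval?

Over the interval, μ = 9 × 1/3 = 3 (a 20-minute interval = 1/3 hours).
P(2 ≤ N ≤ 5) = Σ_{j=2}^{5} e^(−3) · 3^j/j! ≈ 0.7169.

0.7169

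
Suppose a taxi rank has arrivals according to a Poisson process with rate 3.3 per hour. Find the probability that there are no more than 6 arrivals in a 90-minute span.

0.7695

Over the interval, μ = 3.3 × 1.5 = 4.95 (a 90-minute span = 1.5 hours).
P(N ≤ 6) = Σ_{j=0}^{6} e^(−μ) μ^j/j! ≈ 0.7695.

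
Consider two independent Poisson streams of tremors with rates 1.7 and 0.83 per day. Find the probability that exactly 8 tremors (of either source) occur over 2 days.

0.0676

Independent Poisson processes superpose: combined rate λ = 1.7 + 0.83 = 2.53 per day.
Over the interval, μ = 2.53 × 2 = 5.06 (2 days).
P(N = 8) = e^(−5.06) · 5.06^8/8! ≈ 0.0676.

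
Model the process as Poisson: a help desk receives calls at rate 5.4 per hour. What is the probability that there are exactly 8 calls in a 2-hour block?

0.0936

Over the interval, μ = 5.4 × 2 = 10.8 (a 2-hour block = 2 hours).
P(N = 8) = e^(−μ) μ^8/8! = e^(−10.8) · 10.8^8/40320 ≈ 0.0936.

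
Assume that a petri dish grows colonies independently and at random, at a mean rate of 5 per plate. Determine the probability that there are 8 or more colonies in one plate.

0.1334

With mean μ = 5 per plate,
P(N ≥ 8) = 1 − P(N ≤ 7) = 1 − Σ_{j=0}^{7} e^(−μ) μ^j/j! ≈ 0.1334.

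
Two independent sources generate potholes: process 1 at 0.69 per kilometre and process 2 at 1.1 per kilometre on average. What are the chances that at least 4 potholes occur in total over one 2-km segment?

0.4805

Independent Poisson processes superpose: combined rate λ = 0.69 + 1.1 = 1.79 per kilometre.
Over the interval, μ = 1.79 × 2 = 3.58 (a 2-km segment = 2 kilometres).
P(N ≥ 4) = 1 − P(N ≤ 3) ≈ 0.4805.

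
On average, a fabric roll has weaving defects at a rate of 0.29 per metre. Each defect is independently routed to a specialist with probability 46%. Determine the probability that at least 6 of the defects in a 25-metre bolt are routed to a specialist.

0.1214

Thinning: the defects that are routed to a specialist themselves form a Poisson process with rate 0.46 × 0.29 = 0.1334 per metre.
Over the interval, μ = 0.1334 × 25 = 3.335 (a 25-metre bolt = 25 metres).
P(N ≥ 6) = 1 − P(N ≤ 5) ≈ 0.1214.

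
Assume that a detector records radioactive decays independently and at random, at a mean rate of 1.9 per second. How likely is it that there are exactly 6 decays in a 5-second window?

0.0764

Over the interval, μ = 1.9 × 5 = 9.5 (a 5-second window = 5 seconds).
P(N = 6) = e^(−μ) μ^6/6! = e^(−9.5) · 9.5^6/720 ≈ 0.0764.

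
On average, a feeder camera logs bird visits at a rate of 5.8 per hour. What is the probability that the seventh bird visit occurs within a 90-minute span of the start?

0.7645

Over the interval, μ = 5.8 × 1.5 = 8.7 (a 90-minute span = 1.5 hours).
The seventh arrival falls in the interval iff at least 7 events occur there: P(S_7 ≤ t) = P(N ≥ 7) = 1 − P(N ≤ 6) ≈ 0.7645.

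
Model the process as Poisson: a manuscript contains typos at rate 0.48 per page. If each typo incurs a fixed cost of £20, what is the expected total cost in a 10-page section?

E[N] = 0.48 × 10 = 4.8 (a 10-page section = 10 pages); E[cost] = 4.8 × £20 = £96.

£96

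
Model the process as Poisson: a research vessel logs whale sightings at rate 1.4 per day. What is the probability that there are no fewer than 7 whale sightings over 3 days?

Over the interval, μ = 1.4 × 3 = 4.2 (3 days).
P(N ≥ 7) = 1 − P(N ≤ 6) = 1 − Σ_{j=0}^{6} e^(−μ) μ^j/j! ≈ 0.1325.

0.1325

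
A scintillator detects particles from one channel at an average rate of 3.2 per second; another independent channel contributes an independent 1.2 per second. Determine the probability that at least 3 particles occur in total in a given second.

0.8149

Independent Poisson processes superpose: combined rate λ = 3.2 + 1.2 = 4.4 per second.
So μ = 4.4.
P(N ≥ 3) = 1 − P(N ≤ 2) ≈ 0.8149.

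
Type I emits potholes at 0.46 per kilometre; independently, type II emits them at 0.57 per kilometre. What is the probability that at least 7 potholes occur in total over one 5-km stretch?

0.2601

Independent Poisson processes superpose: combined rate λ = 0.46 + 0.57 = 1.03 per kilometre.
Over the interval, μ = 1.03 × 5 = 5.15 (a 5-km stretch = 5 kilometres).
P(N ≥ 7) = 1 − P(N ≤ 6) ≈ 0.2601.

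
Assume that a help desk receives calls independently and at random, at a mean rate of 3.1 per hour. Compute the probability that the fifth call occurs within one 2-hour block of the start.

Over the interval, μ = 3.1 × 2 = 6.2 (a 2-hour block = 2 hours).
The fifth arrival falls in the interval iff at least 5 events occur there: P(S_5 ≤ t) = P(N ≥ 5) = 1 − P(N ≤ 4) ≈ 0.7408.

0.7408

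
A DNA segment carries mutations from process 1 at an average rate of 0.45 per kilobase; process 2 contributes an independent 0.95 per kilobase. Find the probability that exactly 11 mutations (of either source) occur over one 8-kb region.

0.1192

Independent Poisson processes superpose: combined rate λ = 0.45 + 0.95 = 1.4 per kilobase.
Over the interval, μ = 1.4 × 8 = 11.2 (an 8-kb region = 8 kilobases).
P(N = 11) = e^(−11.2) · 11.2^11/11! ≈ 0.1192.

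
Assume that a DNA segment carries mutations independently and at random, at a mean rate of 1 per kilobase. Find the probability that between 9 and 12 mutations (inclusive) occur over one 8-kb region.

Over the interval, μ = 1 × 8 = 8 (an 8-kb region = 8 kilobases).
P(9 ≤ N ≤ 12) = Σ_{j=9}^{12} e^(−8) · 8^j/j! ≈ 0.3437.

0.3437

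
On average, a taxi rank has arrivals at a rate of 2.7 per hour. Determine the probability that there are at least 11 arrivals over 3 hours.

0.1942

Over the interval, μ = 2.7 × 3 = 8.1 (3 hours).
P(N ≥ 11) = 1 − P(N ≤ 10) = 1 − Σ_{j=0}^{10} e^(−μ) μ^j/j! ≈ 0.1942.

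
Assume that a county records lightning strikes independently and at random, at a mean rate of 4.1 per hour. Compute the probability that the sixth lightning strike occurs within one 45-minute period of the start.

Over the interval, μ = 4.1 × 0.75 = 3.075 (a 45-minute period = 0.75 hours).
The sixth arrival falls in the interval iff at least 6 events occur there: P(S_6 ≤ t) = P(N ≥ 6) = 1 − P(N ≤ 5) ≈ 0.0917.

0.0917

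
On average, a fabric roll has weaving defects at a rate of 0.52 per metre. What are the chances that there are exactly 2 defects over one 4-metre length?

Over the interval, μ = 0.52 × 4 = 2.08 (a 4-metre length = 4 metres).
P(N = 2) = e^(−μ) μ^2/2! = e^(−2.08) · 2.08^2/2 ≈ 0.2702.

0.2702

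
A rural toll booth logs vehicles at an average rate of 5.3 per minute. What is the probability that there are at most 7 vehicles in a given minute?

0.8335

With mean μ = 5.3 per minute,
P(N ≤ 7) = Σ_{j=0}^{7} e^(−μ) μ^j/j! ≈ 0.8335.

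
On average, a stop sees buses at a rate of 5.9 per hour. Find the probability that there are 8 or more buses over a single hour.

With mean μ = 5.9 per hour,
P(N ≥ 8) = 1 − P(N ≤ 7) = 1 − Σ_{j=0}^{7} e^(−μ) μ^j/j! ≈ 0.2424.

0.2424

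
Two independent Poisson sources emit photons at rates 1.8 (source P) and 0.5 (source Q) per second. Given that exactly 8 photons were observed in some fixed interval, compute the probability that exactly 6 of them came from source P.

Given the total, each event is independently from source P with probability p = λ_P/(λ_P+λ_Q) = 1.8/2.3 ≈ 0.7826.
So K ~ Binomial(8, 1.8/2.3): P(K = 6) = C(8,6) · (1.8/2.3)^6 · (0.5/2.3)^2 ≈ 0.3040.

0.3040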